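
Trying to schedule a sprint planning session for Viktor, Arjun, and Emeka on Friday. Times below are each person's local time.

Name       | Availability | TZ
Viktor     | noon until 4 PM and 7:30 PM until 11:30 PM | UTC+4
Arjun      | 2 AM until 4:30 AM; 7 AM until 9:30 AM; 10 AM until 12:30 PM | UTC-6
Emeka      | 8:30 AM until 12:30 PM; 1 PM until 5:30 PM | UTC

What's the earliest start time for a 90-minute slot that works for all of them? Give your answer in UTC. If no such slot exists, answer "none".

08:30

Viktor in UTC: 08:00-12:00, 15:30-19:30 (subtract 4h to convert from UTC+4).
Arjun in UTC: 08:00-10:30, 13:00-15:30, 16:00-18:30 (add 6h to convert from UTC-6).
Emeka in UTC: 08:30-12:30, 13:00-17:30.
Viktor ∩ Arjun: 08:00-10:30, 16:00-18:30.
Viktor ∩ Arjun ∩ Emeka: 08:30-10:30, 16:00-17:30.
The first common window of at least 90 minutes is 08:30-10:30, so the earliest start is 08:30.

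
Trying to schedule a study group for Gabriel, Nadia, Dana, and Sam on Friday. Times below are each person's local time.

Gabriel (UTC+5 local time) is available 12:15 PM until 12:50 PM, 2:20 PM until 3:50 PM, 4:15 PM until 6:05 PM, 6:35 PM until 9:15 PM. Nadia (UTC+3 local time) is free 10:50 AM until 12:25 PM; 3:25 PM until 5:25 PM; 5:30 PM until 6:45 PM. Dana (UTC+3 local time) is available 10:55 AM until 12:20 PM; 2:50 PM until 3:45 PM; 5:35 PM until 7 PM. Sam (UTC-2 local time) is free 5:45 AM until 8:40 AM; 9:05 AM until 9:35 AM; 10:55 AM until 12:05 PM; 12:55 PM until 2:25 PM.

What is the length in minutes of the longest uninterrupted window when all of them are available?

Gabriel in UTC: 07:15-07:50, 09:20-10:50, 11:15-13:05, 13:35-16:15 (subtract 5h to convert from UTC+5).
Nadia in UTC: 07:50-09:25, 12:25-14:25, 14:30-15:45 (subtract 3h to convert from UTC+3).
Dana in UTC: 07:55-09:20, 11:50-12:45, 14:35-16:00 (subtract 3h to convert from UTC+3).
Sam in UTC: 07:45-10:40, 11:05-11:35, 12:55-14:05, 14:55-16:25 (add 2h to convert from UTC-2).
Gabriel ∩ Nadia: 09:20-09:25, 12:25-13:05, 13:35-14:25, 14:30-15:45.
Gabriel ∩ Nadia ∩ Dana: 12:25-12:45, 14:35-15:45.
Gabriel ∩ Nadia ∩ Dana ∩ Sam: 14:55-15:45.
The longest is 14:55-15:45 at 50 minutes.

50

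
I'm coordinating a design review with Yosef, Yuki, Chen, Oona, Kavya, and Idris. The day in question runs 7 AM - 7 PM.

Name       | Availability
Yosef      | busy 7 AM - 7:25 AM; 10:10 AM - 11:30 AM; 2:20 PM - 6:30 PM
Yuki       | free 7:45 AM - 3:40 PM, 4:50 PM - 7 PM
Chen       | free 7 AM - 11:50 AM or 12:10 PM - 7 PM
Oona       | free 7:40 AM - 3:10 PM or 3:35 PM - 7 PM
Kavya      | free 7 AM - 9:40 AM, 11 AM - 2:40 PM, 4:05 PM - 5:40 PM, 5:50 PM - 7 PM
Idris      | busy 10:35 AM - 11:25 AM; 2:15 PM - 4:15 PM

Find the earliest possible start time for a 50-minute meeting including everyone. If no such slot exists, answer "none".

Yosef free: 07:25-10:10, 11:30-14:20, 18:30-19:00 (invert busy blocks within the working day).
Yuki free: 07:45-15:40, 16:50-19:00.
Chen free: 07:00-11:50, 12:10-19:00.
Oona free: 07:40-15:10, 15:35-19:00.
Kavya free: 07:00-09:40, 11:00-14:40, 16:05-17:40, 17:50-19:00.
Idris free: 07:00-10:35, 11:25-14:15, 16:15-19:00 (invert busy blocks within the working day).
Yosef ∩ Yuki: 07:45-10:10, 11:30-14:20, 18:30-19:00.
Yosef ∩ Yuki ∩ Chen: 07:45-10:10, 11:30-11:50, 12:10-14:20, 18:30-19:00.
Yosef ∩ Yuki ∩ Chen ∩ Oona: 07:45-10:10, 11:30-11:50, 12:10-14:20, 18:30-19:00.
Yosef ∩ Yuki ∩ Chen ∩ Oona ∩ Kavya: 07:45-09:40, 11:30-11:50, 12:10-14:20, 18:30-19:00.
Yosef ∩ Yuki ∩ Chen ∩ Oona ∩ Kavya ∩ Idris: 07:45-09:40, 11:30-11:50, 12:10-14:15, 18:30-19:00.
The first common window of at least 50 minutes is 07:45-09:40, so the earliest start is 07:45.

07:45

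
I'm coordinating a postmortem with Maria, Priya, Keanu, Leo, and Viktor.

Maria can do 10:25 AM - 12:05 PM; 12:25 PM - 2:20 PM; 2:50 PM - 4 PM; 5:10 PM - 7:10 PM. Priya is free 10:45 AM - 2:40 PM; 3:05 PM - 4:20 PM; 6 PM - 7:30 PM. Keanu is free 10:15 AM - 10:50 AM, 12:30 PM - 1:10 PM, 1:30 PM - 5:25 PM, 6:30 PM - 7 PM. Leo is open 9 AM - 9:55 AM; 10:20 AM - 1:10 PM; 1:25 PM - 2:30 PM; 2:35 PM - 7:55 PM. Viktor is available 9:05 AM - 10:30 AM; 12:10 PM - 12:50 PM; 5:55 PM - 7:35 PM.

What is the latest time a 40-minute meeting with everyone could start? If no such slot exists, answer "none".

Maria ∩ Priya: 10:45-12:05, 12:25-14:20, 15:05-16:00, 18:00-19:10.
Maria ∩ Priya ∩ Keanu: 10:45-10:50, 12:30-13:10, 13:30-14:20, 15:05-16:00, 18:30-19:00.
Maria ∩ Priya ∩ Keanu ∩ Leo: 10:45-10:50, 12:30-13:10, 13:30-14:20, 15:05-16:00, 18:30-19:00.
Maria ∩ Priya ∩ Keanu ∩ Leo ∩ Viktor: 12:30-12:50, 18:30-19:00.
No common window is at least 40 minutes long.

none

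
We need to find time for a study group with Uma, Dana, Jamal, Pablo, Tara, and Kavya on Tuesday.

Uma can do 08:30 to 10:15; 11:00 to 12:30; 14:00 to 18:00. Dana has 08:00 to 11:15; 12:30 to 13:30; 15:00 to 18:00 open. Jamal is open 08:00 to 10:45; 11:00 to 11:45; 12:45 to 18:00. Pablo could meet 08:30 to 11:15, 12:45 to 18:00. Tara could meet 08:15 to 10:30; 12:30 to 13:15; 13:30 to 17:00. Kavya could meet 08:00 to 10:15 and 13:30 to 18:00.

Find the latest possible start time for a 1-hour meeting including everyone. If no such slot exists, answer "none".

Uma ∩ Dana: 08:30-10:15, 11:00-11:15, 15:00-18:00.
Uma ∩ Dana ∩ Jamal: 08:30-10:15, 11:00-11:15, 15:00-18:00.
Uma ∩ Dana ∩ Jamal ∩ Pablo: 08:30-10:15, 11:00-11:15, 15:00-18:00.
Uma ∩ Dana ∩ Jamal ∩ Pablo ∩ Tara: 08:30-10:15, 15:00-17:00.
Uma ∩ Dana ∩ Jamal ∩ Pablo ∩ Tara ∩ Kavya: 08:30-10:15, 15:00-17:00.
The last common window of at least 60 minutes is 15:00-17:00; a 60-minute meeting can start as late as 16:00 and still end by 17:00.

16:00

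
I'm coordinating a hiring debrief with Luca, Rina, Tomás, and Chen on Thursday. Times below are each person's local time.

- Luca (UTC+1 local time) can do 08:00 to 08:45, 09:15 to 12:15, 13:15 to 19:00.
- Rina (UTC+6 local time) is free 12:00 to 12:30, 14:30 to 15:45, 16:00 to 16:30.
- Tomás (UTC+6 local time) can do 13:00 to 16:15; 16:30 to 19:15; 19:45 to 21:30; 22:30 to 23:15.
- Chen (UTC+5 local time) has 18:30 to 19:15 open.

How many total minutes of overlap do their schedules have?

0

Luca in UTC: 07:00-07:45, 08:15-11:15, 12:15-18:00 (subtract 1h to convert from UTC+1).
Rina in UTC: 06:00-06:30, 08:30-09:45, 10:00-10:30 (subtract 6h to convert from UTC+6).
Tomás in UTC: 07:00-10:15, 10:30-13:15, 13:45-15:30, 16:30-17:15 (subtract 6h to convert from UTC+6).
Chen in UTC: 13:30-14:15 (subtract 5h to convert from UTC+5).
Luca ∩ Rina: 08:30-09:45, 10:00-10:30.
Luca ∩ Rina ∩ Tomás: 08:30-09:45, 10:00-10:15.
Luca ∩ Rina ∩ Tomás ∩ Chen: ∅.
There is no time when everyone is free.
There is no common window, so the total is 0 minutes.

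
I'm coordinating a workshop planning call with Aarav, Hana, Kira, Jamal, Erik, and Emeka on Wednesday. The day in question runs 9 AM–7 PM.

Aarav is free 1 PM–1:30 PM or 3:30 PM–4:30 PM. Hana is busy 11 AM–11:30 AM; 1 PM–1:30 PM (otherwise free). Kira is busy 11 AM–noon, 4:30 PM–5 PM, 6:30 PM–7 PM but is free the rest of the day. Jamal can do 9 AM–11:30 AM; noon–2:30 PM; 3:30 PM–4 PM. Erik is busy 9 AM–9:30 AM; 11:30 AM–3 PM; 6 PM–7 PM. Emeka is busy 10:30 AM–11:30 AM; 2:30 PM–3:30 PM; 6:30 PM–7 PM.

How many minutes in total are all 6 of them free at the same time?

30

Aarav free: 13:00-13:30, 15:30-16:30.
Hana free: 09:00-11:00, 11:30-13:00, 13:30-19:00 (invert busy blocks within the working day).
Kira free: 09:00-11:00, 12:00-16:30, 17:00-18:30 (invert busy blocks within the working day).
Jamal free: 09:00-11:30, 12:00-14:30, 15:30-16:00.
Erik free: 09:30-11:30, 15:00-18:00 (invert busy blocks within the working day).
Emeka free: 09:00-10:30, 11:30-14:30, 15:30-18:30 (invert busy blocks within the working day).
Aarav ∩ Hana: 15:30-16:30.
Aarav ∩ Hana ∩ Kira: 15:30-16:30.
Aarav ∩ Hana ∩ Kira ∩ Jamal: 15:30-16:00.
Aarav ∩ Hana ∩ Kira ∩ Jamal ∩ Erik: 15:30-16:00.
Aarav ∩ Hana ∩ Kira ∩ Jamal ∩ Erik ∩ Emeka: 15:30-16:00.
That's a single block of 30 minutes.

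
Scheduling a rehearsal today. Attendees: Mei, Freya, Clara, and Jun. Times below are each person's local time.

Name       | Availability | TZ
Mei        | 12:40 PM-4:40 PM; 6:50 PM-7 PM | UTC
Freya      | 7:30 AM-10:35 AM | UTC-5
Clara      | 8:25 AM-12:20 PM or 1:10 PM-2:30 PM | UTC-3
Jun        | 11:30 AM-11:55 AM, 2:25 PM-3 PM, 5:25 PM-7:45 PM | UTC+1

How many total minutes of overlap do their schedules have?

Mei in UTC: 12:40-16:40, 18:50-19:00.
Freya in UTC: 12:30-15:35 (add 5h to convert from UTC-5).
Clara in UTC: 11:25-15:20, 16:10-17:30 (add 3h to convert from UTC-3).
Jun in UTC: 10:30-10:55, 13:25-14:00, 16:25-18:45 (subtract 1h to convert from UTC+1).
Mei ∩ Freya: 12:40-15:35.
Mei ∩ Freya ∩ Clara: 12:40-15:20.
Mei ∩ Freya ∩ Clara ∩ Jun: 13:25-14:00.
That's a single block of 35 minutes.

35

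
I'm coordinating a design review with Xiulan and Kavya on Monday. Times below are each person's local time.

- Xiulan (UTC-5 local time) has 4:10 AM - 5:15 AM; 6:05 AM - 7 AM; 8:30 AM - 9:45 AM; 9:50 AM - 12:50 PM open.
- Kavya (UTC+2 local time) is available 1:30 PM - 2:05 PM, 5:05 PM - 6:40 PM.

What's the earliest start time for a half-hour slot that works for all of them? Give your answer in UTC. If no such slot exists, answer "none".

Xiulan in UTC: 09:10-10:15, 11:05-12:00, 13:30-14:45, 14:50-17:50 (add 5h to convert from UTC-5).
Kavya in UTC: 11:30-12:05, 15:05-16:40 (subtract 2h to convert from UTC+2).
Xiulan ∩ Kavya: 11:30-12:00, 15:05-16:40.
The first common window of at least 30 minutes is 11:30-12:00, so the earliest start is 11:30.

11:30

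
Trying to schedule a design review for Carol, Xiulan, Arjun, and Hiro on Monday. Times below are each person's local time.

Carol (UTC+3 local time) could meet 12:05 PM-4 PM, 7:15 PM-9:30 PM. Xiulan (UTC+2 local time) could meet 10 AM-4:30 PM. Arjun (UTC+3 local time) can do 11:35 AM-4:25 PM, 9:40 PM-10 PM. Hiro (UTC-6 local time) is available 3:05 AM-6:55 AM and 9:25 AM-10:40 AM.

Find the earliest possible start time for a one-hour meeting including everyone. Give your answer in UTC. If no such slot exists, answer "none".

09:05

Carol in UTC: 09:05-13:00, 16:15-18:30 (subtract 3h to convert from UTC+3).
Xiulan in UTC: 08:00-14:30 (subtract 2h to convert from UTC+2).
Arjun in UTC: 08:35-13:25, 18:40-19:00 (subtract 3h to convert from UTC+3).
Hiro in UTC: 09:05-12:55, 15:25-16:40 (add 6h to convert from UTC-6).
Carol ∩ Xiulan: 09:05-13:00.
Carol ∩ Xiulan ∩ Arjun: 09:05-13:00.
Carol ∩ Xiulan ∩ Arjun ∩ Hiro: 09:05-12:55.
So the common availability across everyone is 09:05-12:55.
The first common window of at least 60 minutes is 09:05-12:55, so the earliest start is 09:05.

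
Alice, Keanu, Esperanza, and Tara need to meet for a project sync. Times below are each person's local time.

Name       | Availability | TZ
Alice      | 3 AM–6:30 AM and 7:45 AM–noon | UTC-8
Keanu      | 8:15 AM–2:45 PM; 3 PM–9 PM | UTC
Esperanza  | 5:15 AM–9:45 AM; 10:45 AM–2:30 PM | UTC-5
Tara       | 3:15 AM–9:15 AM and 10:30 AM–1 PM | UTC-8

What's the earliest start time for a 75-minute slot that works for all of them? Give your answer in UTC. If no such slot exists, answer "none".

11:15

Alice in UTC: 11:00-14:30, 15:45-20:00 (add 8h to convert from UTC-8).
Keanu in UTC: 08:15-14:45, 15:00-21:00.
Esperanza in UTC: 10:15-14:45, 15:45-19:30 (add 5h to convert from UTC-5).
Tara in UTC: 11:15-17:15, 18:30-21:00 (add 8h to convert from UTC-8).
Alice ∩ Keanu: 11:00-14:30, 15:45-20:00.
Alice ∩ Keanu ∩ Esperanza: 11:00-14:30, 15:45-19:30.
Alice ∩ Keanu ∩ Esperanza ∩ Tara: 11:15-14:30, 15:45-17:15, 18:30-19:30.
So the common availability across everyone is 11:15-14:30, 15:45-17:15, 18:30-19:30.
The first common window of at least 75 minutes is 11:15-14:30, so the earliest start is 11:15.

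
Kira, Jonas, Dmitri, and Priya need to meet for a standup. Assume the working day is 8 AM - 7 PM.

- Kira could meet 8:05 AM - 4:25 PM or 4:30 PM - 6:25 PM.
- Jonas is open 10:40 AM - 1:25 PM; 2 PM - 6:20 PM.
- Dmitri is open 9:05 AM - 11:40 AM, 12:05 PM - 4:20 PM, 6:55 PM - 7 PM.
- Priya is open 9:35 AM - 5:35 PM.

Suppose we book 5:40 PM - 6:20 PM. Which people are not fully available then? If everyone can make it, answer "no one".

Kira: free for 17:40-18:20. Jonas: free for 17:40-18:20. Dmitri: not fully free for 17:40-18:20. Priya: not fully free for 17:40-18:20.

Dmitri, Priya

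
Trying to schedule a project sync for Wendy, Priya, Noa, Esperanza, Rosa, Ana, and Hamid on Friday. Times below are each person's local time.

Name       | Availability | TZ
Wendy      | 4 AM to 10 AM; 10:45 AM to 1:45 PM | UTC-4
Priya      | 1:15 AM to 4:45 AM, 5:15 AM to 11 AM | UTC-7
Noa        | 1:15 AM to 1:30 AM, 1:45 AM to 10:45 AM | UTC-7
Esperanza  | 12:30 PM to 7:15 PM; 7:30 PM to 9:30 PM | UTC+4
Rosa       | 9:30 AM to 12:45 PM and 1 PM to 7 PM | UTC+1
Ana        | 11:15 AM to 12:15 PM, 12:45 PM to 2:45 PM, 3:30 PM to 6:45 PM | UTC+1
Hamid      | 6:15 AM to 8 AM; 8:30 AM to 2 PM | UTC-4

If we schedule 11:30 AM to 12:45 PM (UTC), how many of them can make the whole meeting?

3

Wendy in UTC: 08:00-14:00, 14:45-17:45 (add 4h to convert from UTC-4).
Priya in UTC: 08:15-11:45, 12:15-18:00 (add 7h to convert from UTC-7).
Noa in UTC: 08:15-08:30, 08:45-17:45 (add 7h to convert from UTC-7).
Esperanza in UTC: 08:30-15:15, 15:30-17:30 (subtract 4h to convert from UTC+4).
Rosa in UTC: 08:30-11:45, 12:00-18:00 (subtract 1h to convert from UTC+1).
Ana in UTC: 10:15-11:15, 11:45-13:45, 14:30-17:45 (subtract 1h to convert from UTC+1).
Hamid in UTC: 10:15-12:00, 12:30-18:00 (add 4h to convert from UTC-4).
Wendy, Noa, and Esperanza can make the full 11:30-12:45 slot — that's 3.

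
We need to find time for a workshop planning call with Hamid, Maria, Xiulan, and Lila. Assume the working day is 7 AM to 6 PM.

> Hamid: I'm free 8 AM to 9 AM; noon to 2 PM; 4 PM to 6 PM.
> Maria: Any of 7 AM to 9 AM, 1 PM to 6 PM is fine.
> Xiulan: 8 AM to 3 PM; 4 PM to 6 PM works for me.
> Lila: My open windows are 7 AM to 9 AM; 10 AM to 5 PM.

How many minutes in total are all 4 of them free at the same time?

Hamid ∩ Maria: 08:00-09:00, 13:00-14:00, 16:00-18:00.
Hamid ∩ Maria ∩ Xiulan: 08:00-09:00, 13:00-14:00, 16:00-18:00.
Hamid ∩ Maria ∩ Xiulan ∩ Lila: 08:00-09:00, 13:00-14:00, 16:00-17:00.
Summing the common windows: 60 + 60 + 60 = 180 minutes.

180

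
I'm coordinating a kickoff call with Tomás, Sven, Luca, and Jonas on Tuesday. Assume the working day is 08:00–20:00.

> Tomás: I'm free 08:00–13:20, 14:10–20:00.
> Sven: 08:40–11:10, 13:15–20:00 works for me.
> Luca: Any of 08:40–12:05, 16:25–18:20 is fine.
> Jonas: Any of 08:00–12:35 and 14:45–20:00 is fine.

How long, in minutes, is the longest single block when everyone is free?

Tomás ∩ Sven: 08:40-11:10, 13:15-13:20, 14:10-20:00.
Tomás ∩ Sven ∩ Luca: 08:40-11:10, 16:25-18:20.
Tomás ∩ Sven ∩ Luca ∩ Jonas: 08:40-11:10, 16:25-18:20.
The longest is 08:40-11:10 at 150 minutes.

150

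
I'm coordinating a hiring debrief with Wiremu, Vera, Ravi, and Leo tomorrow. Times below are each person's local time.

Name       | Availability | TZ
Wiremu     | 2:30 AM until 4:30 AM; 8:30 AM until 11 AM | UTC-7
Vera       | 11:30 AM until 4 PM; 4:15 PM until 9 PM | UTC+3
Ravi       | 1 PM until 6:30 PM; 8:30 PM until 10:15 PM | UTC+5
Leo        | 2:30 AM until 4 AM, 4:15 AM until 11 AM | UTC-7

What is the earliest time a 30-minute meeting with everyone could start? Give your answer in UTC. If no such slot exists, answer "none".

09:30

Wiremu in UTC: 09:30-11:30, 15:30-18:00 (add 7h to convert from UTC-7).
Vera in UTC: 08:30-13:00, 13:15-18:00 (subtract 3h to convert from UTC+3).
Ravi in UTC: 08:00-13:30, 15:30-17:15 (subtract 5h to convert from UTC+5).
Leo in UTC: 09:30-11:00, 11:15-18:00 (add 7h to convert from UTC-7).
Wiremu ∩ Vera: 09:30-11:30, 15:30-18:00.
Wiremu ∩ Vera ∩ Ravi: 09:30-11:30, 15:30-17:15.
Wiremu ∩ Vera ∩ Ravi ∩ Leo: 09:30-11:00, 11:15-11:30, 15:30-17:15.
So the common availability across everyone is 09:30-11:00, 11:15-11:30, 15:30-17:15.
The first common window of at least 30 minutes is 09:30-11:00, so the earliest start is 09:30.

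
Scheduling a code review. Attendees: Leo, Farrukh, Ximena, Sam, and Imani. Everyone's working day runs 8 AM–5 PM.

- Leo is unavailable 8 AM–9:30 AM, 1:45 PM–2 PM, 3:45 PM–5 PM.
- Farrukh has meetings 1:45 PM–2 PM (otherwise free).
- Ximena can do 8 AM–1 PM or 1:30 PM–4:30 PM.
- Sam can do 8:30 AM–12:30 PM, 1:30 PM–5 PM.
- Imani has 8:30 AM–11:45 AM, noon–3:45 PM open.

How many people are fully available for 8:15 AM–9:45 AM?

Leo free: 09:30-13:45, 14:00-15:45 (invert busy blocks within the working day).
Farrukh free: 08:00-13:45, 14:00-17:00 (invert busy blocks within the working day).
Ximena free: 08:00-13:00, 13:30-16:30.
Sam free: 08:30-12:30, 13:30-17:00.
Imani free: 08:30-11:45, 12:00-15:45.
Farrukh and Ximena can make the full 08:15-09:45 slot — that's 2.

2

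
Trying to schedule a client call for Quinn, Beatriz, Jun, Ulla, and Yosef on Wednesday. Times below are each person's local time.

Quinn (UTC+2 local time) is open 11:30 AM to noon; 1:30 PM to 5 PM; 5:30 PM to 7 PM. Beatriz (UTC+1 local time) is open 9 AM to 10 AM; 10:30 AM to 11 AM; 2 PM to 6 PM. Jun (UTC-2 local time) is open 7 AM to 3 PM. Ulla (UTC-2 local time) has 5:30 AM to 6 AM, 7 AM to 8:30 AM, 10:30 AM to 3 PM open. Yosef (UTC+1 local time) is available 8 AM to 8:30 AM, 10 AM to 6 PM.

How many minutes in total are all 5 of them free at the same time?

Quinn in UTC: 09:30-10:00, 11:30-15:00, 15:30-17:00 (subtract 2h to convert from UTC+2).
Beatriz in UTC: 08:00-09:00, 09:30-10:00, 13:00-17:00 (subtract 1h to convert from UTC+1).
Jun in UTC: 09:00-17:00 (add 2h to convert from UTC-2).
Ulla in UTC: 07:30-08:00, 09:00-10:30, 12:30-17:00 (add 2h to convert from UTC-2).
Yosef in UTC: 07:00-07:30, 09:00-17:00 (subtract 1h to convert from UTC+1).
Quinn ∩ Beatriz: 09:30-10:00, 13:00-15:00, 15:30-17:00.
Quinn ∩ Beatriz ∩ Jun: 09:30-10:00, 13:00-15:00, 15:30-17:00.
Quinn ∩ Beatriz ∩ Jun ∩ Ulla: 09:30-10:00, 13:00-15:00, 15:30-17:00.
Quinn ∩ Beatriz ∩ Jun ∩ Ulla ∩ Yosef: 09:30-10:00, 13:00-15:00, 15:30-17:00.
Summing the common windows: 30 + 120 + 90 = 240 minutes.

240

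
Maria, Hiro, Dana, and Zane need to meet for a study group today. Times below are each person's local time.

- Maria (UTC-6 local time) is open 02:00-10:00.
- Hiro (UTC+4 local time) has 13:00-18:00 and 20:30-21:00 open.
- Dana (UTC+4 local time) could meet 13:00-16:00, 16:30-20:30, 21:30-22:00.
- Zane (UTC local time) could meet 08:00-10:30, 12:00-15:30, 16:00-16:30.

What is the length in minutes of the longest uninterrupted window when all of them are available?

Maria in UTC: 08:00-16:00 (add 6h to convert from UTC-6).
Hiro in UTC: 09:00-14:00, 16:30-17:00 (subtract 4h to convert from UTC+4).
Dana in UTC: 09:00-12:00, 12:30-16:30, 17:30-18:00 (subtract 4h to convert from UTC+4).
Zane in UTC: 08:00-10:30, 12:00-15:30, 16:00-16:30.
Maria ∩ Hiro: 09:00-14:00.
Maria ∩ Hiro ∩ Dana: 09:00-12:00, 12:30-14:00.
Maria ∩ Hiro ∩ Dana ∩ Zane: 09:00-10:30, 12:30-14:00.
Those are the intersection windows.
The longest is 09:00-10:30 at 90 minutes.

90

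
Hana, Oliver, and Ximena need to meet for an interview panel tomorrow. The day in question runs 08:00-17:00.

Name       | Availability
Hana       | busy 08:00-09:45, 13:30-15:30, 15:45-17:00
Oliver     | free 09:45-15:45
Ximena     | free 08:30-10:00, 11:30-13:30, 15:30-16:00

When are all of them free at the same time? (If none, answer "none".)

Hana free: 09:45-13:30, 15:30-15:45 (invert busy blocks within the working day).
Oliver free: 09:45-15:45.
Ximena free: 08:30-10:00, 11:30-13:30, 15:30-16:00.
Hana ∩ Oliver: 09:45-13:30, 15:30-15:45.
Hana ∩ Oliver ∩ Ximena: 09:45-10:00, 11:30-13:30, 15:30-15:45.

09:45-10:00, 11:30-13:30, 15:30-15:45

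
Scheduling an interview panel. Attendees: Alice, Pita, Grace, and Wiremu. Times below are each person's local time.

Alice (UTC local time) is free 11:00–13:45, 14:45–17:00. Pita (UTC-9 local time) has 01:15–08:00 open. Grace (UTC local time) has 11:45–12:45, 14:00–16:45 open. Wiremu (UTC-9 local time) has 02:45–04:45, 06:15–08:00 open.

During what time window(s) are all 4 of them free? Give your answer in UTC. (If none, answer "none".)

Alice in UTC: 11:00-13:45, 14:45-17:00.
Pita in UTC: 10:15-17:00 (add 9h to convert from UTC-9).
Grace in UTC: 11:45-12:45, 14:00-16:45.
Wiremu in UTC: 11:45-13:45, 15:15-17:00 (add 9h to convert from UTC-9).
Alice ∩ Pita: 11:00-13:45, 14:45-17:00.
Alice ∩ Pita ∩ Grace: 11:45-12:45, 14:45-16:45.
Alice ∩ Pita ∩ Grace ∩ Wiremu: 11:45-12:45, 15:15-16:45.
Those are the intersection windows.

11:45-12:45, 15:15-16:45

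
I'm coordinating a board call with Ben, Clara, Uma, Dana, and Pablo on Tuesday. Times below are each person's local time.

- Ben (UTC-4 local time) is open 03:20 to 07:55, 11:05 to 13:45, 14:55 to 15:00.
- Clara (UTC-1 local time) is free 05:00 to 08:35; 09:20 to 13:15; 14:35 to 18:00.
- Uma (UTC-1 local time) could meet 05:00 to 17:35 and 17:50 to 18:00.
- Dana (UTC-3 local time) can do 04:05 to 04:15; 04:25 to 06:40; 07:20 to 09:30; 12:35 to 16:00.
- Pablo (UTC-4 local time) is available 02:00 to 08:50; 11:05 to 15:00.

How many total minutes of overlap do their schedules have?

360

Ben in UTC: 07:20-11:55, 15:05-17:45, 18:55-19:00 (add 4h to convert from UTC-4).
Clara in UTC: 06:00-09:35, 10:20-14:15, 15:35-19:00 (add 1h to convert from UTC-1).
Uma in UTC: 06:00-18:35, 18:50-19:00 (add 1h to convert from UTC-1).
Dana in UTC: 07:05-07:15, 07:25-09:40, 10:20-12:30, 15:35-19:00 (add 3h to convert from UTC-3).
Pablo in UTC: 06:00-12:50, 15:05-19:00 (add 4h to convert from UTC-4).
Ben ∩ Clara: 07:20-09:35, 10:20-11:55, 15:35-17:45, 18:55-19:00.
Ben ∩ Clara ∩ Uma: 07:20-09:35, 10:20-11:55, 15:35-17:45, 18:55-19:00.
Ben ∩ Clara ∩ Uma ∩ Dana: 07:25-09:35, 10:20-11:55, 15:35-17:45, 18:55-19:00.
Ben ∩ Clara ∩ Uma ∩ Dana ∩ Pablo: 07:25-09:35, 10:20-11:55, 15:35-17:45, 18:55-19:00.
So the common availability across everyone is 07:25-09:35, 10:20-11:55, 15:35-17:45, 18:55-19:00.
Summing the common windows: 130 + 95 + 130 + 5 = 360 minutes.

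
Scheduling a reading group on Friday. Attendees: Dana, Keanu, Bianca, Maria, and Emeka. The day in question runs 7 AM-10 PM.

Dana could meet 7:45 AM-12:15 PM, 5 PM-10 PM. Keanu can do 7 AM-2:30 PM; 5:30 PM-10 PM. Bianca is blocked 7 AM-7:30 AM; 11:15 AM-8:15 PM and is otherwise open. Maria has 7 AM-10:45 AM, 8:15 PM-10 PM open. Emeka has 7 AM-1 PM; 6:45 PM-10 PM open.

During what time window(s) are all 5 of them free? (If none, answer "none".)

07:45-10:45, 20:15-22:00

Dana free: 07:45-12:15, 17:00-22:00.
Keanu free: 07:00-14:30, 17:30-22:00.
Bianca free: 07:30-11:15, 20:15-22:00 (invert busy blocks within the working day).
Maria free: 07:00-10:45, 20:15-22:00.
Emeka free: 07:00-13:00, 18:45-22:00.
Dana ∩ Keanu: 07:45-12:15, 17:30-22:00.
Dana ∩ Keanu ∩ Bianca: 07:45-11:15, 20:15-22:00.
Dana ∩ Keanu ∩ Bianca ∩ Maria: 07:45-10:45, 20:15-22:00.
Dana ∩ Keanu ∩ Bianca ∩ Maria ∩ Emeka: 07:45-10:45, 20:15-22:00.
Those are the intersection windows.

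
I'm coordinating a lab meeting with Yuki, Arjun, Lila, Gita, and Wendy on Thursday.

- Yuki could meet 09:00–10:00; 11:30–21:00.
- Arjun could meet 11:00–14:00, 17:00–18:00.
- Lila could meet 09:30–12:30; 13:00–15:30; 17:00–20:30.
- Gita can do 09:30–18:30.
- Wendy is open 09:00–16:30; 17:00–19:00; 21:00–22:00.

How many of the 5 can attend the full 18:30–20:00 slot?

Yuki and Lila can make the full 18:30-20:00 slot — that's 2.

2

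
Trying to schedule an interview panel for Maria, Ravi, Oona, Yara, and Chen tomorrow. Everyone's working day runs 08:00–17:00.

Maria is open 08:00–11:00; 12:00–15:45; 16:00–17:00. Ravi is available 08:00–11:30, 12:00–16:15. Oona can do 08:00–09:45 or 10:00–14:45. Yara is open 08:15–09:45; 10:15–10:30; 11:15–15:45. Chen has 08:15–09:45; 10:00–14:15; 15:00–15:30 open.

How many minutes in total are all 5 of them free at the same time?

240

Maria ∩ Ravi: 08:00-11:00, 12:00-15:45, 16:00-16:15.
Maria ∩ Ravi ∩ Oona: 08:00-09:45, 10:00-11:00, 12:00-14:45.
Maria ∩ Ravi ∩ Oona ∩ Yara: 08:15-09:45, 10:15-10:30, 12:00-14:45.
Maria ∩ Ravi ∩ Oona ∩ Yara ∩ Chen: 08:15-09:45, 10:15-10:30, 12:00-14:15.
Summing the common windows: 90 + 15 + 135 = 240 minutes.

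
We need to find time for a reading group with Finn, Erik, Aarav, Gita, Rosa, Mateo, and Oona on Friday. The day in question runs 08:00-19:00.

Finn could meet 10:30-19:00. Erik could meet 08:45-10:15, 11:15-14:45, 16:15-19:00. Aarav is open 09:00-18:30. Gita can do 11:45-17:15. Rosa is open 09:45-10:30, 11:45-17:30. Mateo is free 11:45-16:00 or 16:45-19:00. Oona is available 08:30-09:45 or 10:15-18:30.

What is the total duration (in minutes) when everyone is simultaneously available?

210

Finn ∩ Erik: 11:15-14:45, 16:15-19:00.
Finn ∩ Erik ∩ Aarav: 11:15-14:45, 16:15-18:30.
Finn ∩ Erik ∩ Aarav ∩ Gita: 11:45-14:45, 16:15-17:15.
Finn ∩ Erik ∩ Aarav ∩ Gita ∩ Rosa: 11:45-14:45, 16:15-17:15.
Finn ∩ Erik ∩ Aarav ∩ Gita ∩ Rosa ∩ Mateo: 11:45-14:45, 16:45-17:15.
Finn ∩ Erik ∩ Aarav ∩ Gita ∩ Rosa ∩ Mateo ∩ Oona: 11:45-14:45, 16:45-17:15.
Summing the common windows: 180 + 30 = 210 minutes.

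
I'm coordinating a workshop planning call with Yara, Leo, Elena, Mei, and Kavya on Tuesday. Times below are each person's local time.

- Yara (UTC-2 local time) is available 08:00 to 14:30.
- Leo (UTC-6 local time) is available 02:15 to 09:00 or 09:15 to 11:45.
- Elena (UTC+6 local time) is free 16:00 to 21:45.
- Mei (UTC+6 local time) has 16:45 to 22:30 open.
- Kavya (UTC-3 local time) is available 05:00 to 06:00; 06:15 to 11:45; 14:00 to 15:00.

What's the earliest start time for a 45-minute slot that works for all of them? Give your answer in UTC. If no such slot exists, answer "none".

10:45

Yara in UTC: 10:00-16:30 (add 2h to convert from UTC-2).
Leo in UTC: 08:15-15:00, 15:15-17:45 (add 6h to convert from UTC-6).
Elena in UTC: 10:00-15:45 (subtract 6h to convert from UTC+6).
Mei in UTC: 10:45-16:30 (subtract 6h to convert from UTC+6).
Kavya in UTC: 08:00-09:00, 09:15-14:45, 17:00-18:00 (add 3h to convert from UTC-3).
Yara ∩ Leo: 10:00-15:00, 15:15-16:30.
Yara ∩ Leo ∩ Elena: 10:00-15:00, 15:15-15:45.
Yara ∩ Leo ∩ Elena ∩ Mei: 10:45-15:00, 15:15-15:45.
Yara ∩ Leo ∩ Elena ∩ Mei ∩ Kavya: 10:45-14:45.
The first common window of at least 45 minutes is 10:45-14:45, so the earliest start is 10:45.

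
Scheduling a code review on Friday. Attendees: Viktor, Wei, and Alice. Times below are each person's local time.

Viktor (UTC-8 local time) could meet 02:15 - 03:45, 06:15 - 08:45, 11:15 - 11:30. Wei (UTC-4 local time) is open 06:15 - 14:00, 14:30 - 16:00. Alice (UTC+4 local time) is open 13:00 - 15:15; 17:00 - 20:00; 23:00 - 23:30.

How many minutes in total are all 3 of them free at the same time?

Viktor in UTC: 10:15-11:45, 14:15-16:45, 19:15-19:30 (add 8h to convert from UTC-8).
Wei in UTC: 10:15-18:00, 18:30-20:00 (add 4h to convert from UTC-4).
Alice in UTC: 09:00-11:15, 13:00-16:00, 19:00-19:30 (subtract 4h to convert from UTC+4).
Viktor ∩ Wei: 10:15-11:45, 14:15-16:45, 19:15-19:30.
Viktor ∩ Wei ∩ Alice: 10:15-11:15, 14:15-16:00, 19:15-19:30.
Those are the intersection windows.
Summing the common windows: 60 + 105 + 15 = 180 minutes.

180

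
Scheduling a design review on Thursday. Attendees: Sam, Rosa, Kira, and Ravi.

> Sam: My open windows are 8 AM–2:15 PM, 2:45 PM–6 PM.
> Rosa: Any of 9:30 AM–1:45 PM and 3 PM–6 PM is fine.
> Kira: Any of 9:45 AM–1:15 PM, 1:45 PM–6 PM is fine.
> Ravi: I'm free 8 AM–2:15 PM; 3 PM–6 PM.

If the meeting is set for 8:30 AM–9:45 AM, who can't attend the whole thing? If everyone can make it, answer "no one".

Kira, Rosa

Sam: free for 08:30-09:45. Rosa: not fully free for 08:30-09:45. Kira: not fully free for 08:30-09:45. Ravi: free for 08:30-09:45.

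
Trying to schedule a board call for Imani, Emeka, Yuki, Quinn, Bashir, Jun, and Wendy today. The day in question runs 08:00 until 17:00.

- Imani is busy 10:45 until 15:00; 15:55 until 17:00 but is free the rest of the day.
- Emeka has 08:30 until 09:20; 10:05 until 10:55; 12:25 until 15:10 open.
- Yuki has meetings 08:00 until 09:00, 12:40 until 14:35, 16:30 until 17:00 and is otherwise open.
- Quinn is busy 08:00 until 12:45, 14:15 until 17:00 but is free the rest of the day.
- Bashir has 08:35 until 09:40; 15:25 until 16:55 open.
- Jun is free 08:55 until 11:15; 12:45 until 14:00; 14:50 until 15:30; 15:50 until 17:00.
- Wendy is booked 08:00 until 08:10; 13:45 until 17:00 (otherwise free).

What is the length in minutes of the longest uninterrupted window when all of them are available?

0

Imani free: 08:00-10:45, 15:00-15:55 (invert busy blocks within the working day).
Emeka free: 08:30-09:20, 10:05-10:55, 12:25-15:10.
Yuki free: 09:00-12:40, 14:35-16:30 (invert busy blocks within the working day).
Quinn free: 12:45-14:15 (invert busy blocks within the working day).
Bashir free: 08:35-09:40, 15:25-16:55.
Jun free: 08:55-11:15, 12:45-14:00, 14:50-15:30, 15:50-17:00.
Wendy free: 08:10-13:45 (invert busy blocks within the working day).
Imani ∩ Emeka: 08:30-09:20, 10:05-10:45, 15:00-15:10.
Imani ∩ Emeka ∩ Yuki: 09:00-09:20, 10:05-10:45, 15:00-15:10.
Imani ∩ Emeka ∩ Yuki ∩ Quinn: ∅.
Imani ∩ Emeka ∩ Yuki ∩ Quinn ∩ Bashir: ∅.
Imani ∩ Emeka ∩ Yuki ∩ Quinn ∩ Bashir ∩ Jun: ∅.
Imani ∩ Emeka ∩ Yuki ∩ Quinn ∩ Bashir ∩ Jun ∩ Wendy: ∅.
There is no time when everyone is free.
No common window exists, so the longest block is 0 minutes.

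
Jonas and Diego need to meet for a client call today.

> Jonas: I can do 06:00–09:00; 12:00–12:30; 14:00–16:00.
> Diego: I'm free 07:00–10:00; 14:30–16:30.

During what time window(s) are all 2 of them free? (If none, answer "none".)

Jonas ∩ Diego: 07:00-09:00, 14:30-16:00.

07:00-09:00, 14:30-16:00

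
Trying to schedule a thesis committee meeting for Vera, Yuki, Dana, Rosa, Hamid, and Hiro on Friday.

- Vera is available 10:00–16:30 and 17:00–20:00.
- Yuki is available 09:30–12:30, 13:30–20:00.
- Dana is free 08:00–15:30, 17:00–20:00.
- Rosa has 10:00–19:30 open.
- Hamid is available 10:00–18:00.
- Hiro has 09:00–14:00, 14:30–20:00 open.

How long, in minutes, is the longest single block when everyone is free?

150

Vera ∩ Yuki: 10:00-12:30, 13:30-16:30, 17:00-20:00.
Vera ∩ Yuki ∩ Dana: 10:00-12:30, 13:30-15:30, 17:00-20:00.
Vera ∩ Yuki ∩ Dana ∩ Rosa: 10:00-12:30, 13:30-15:30, 17:00-19:30.
Vera ∩ Yuki ∩ Dana ∩ Rosa ∩ Hamid: 10:00-12:30, 13:30-15:30, 17:00-18:00.
Vera ∩ Yuki ∩ Dana ∩ Rosa ∩ Hamid ∩ Hiro: 10:00-12:30, 13:30-14:00, 14:30-15:30, 17:00-18:00.
The longest is 10:00-12:30 at 150 minutes.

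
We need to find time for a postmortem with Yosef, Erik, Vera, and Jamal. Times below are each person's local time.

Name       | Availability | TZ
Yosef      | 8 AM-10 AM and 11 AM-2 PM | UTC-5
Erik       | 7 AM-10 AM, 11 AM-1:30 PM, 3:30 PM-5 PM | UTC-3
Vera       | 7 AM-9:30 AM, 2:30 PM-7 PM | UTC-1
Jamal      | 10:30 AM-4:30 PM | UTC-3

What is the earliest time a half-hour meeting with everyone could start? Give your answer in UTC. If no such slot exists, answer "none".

16:00

Yosef in UTC: 13:00-15:00, 16:00-19:00 (add 5h to convert from UTC-5).
Erik in UTC: 10:00-13:00, 14:00-16:30, 18:30-20:00 (add 3h to convert from UTC-3).
Vera in UTC: 08:00-10:30, 15:30-20:00 (add 1h to convert from UTC-1).
Jamal in UTC: 13:30-19:30 (add 3h to convert from UTC-3).
Yosef ∩ Erik: 14:00-15:00, 16:00-16:30, 18:30-19:00.
Yosef ∩ Erik ∩ Vera: 16:00-16:30, 18:30-19:00.
Yosef ∩ Erik ∩ Vera ∩ Jamal: 16:00-16:30, 18:30-19:00.
The first common window of at least 30 minutes is 16:00-16:30, so the earliest start is 16:00.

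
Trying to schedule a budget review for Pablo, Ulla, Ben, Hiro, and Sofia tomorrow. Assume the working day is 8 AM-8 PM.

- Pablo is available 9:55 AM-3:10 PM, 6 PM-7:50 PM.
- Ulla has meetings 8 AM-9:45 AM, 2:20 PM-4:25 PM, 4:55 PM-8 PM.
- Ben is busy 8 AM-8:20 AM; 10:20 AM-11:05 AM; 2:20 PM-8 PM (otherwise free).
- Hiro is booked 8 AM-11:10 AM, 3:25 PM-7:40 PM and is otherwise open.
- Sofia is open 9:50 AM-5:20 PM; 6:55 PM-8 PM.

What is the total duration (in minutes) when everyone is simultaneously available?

Pablo free: 09:55-15:10, 18:00-19:50.
Ulla free: 09:45-14:20, 16:25-16:55 (invert busy blocks within the working day).
Ben free: 08:20-10:20, 11:05-14:20 (invert busy blocks within the working day).
Hiro free: 11:10-15:25, 19:40-20:00 (invert busy blocks within the working day).
Sofia free: 09:50-17:20, 18:55-20:00.
Pablo ∩ Ulla: 09:55-14:20.
Pablo ∩ Ulla ∩ Ben: 09:55-10:20, 11:05-14:20.
Pablo ∩ Ulla ∩ Ben ∩ Hiro: 11:10-14:20.
Pablo ∩ Ulla ∩ Ben ∩ Hiro ∩ Sofia: 11:10-14:20.
Those are the intersection windows.
That's a single block of 190 minutes.

190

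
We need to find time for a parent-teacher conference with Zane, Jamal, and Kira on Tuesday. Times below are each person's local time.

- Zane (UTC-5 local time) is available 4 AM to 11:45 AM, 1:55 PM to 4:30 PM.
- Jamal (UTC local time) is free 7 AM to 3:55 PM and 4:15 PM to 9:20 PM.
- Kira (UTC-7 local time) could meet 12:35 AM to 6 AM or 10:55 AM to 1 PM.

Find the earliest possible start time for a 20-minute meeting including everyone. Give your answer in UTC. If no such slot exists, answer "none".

Zane in UTC: 09:00-16:45, 18:55-21:30 (add 5h to convert from UTC-5).
Jamal in UTC: 07:00-15:55, 16:15-21:20.
Kira in UTC: 07:35-13:00, 17:55-20:00 (add 7h to convert from UTC-7).
Zane ∩ Jamal: 09:00-15:55, 16:15-16:45, 18:55-21:20.
Zane ∩ Jamal ∩ Kira: 09:00-13:00, 18:55-20:00.
The first common window of at least 20 minutes is 09:00-13:00, so the earliest start is 09:00.

09:00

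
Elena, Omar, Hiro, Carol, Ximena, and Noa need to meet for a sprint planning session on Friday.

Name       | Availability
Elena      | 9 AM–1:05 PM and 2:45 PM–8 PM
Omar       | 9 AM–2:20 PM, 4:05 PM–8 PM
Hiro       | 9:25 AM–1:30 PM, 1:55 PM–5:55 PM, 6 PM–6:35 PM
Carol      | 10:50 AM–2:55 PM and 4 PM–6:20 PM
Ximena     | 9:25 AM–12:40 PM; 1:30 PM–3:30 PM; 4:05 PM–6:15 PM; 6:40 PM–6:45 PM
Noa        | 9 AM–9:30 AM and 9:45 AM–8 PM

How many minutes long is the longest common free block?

110

Elena ∩ Omar: 09:00-13:05, 16:05-20:00.
Elena ∩ Omar ∩ Hiro: 09:25-13:05, 16:05-17:55, 18:00-18:35.
Elena ∩ Omar ∩ Hiro ∩ Carol: 10:50-13:05, 16:05-17:55, 18:00-18:20.
Elena ∩ Omar ∩ Hiro ∩ Carol ∩ Ximena: 10:50-12:40, 16:05-17:55, 18:00-18:15.
Elena ∩ Omar ∩ Hiro ∩ Carol ∩ Ximena ∩ Noa: 10:50-12:40, 16:05-17:55, 18:00-18:15.
The longest is 10:50-12:40 at 110 minutes.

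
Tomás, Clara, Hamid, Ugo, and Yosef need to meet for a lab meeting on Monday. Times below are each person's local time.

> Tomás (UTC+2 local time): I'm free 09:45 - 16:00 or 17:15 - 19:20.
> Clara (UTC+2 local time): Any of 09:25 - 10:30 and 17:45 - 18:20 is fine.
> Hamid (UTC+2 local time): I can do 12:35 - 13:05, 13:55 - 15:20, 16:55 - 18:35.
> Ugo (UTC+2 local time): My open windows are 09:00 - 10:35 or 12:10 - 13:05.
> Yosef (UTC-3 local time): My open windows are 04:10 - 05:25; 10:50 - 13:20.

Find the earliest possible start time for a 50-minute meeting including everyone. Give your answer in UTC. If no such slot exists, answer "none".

none

Tomás in UTC: 07:45-14:00, 15:15-17:20 (subtract 2h to convert from UTC+2).
Clara in UTC: 07:25-08:30, 15:45-16:20 (subtract 2h to convert from UTC+2).
Hamid in UTC: 10:35-11:05, 11:55-13:20, 14:55-16:35 (subtract 2h to convert from UTC+2).
Ugo in UTC: 07:00-08:35, 10:10-11:05 (subtract 2h to convert from UTC+2).
Yosef in UTC: 07:10-08:25, 13:50-16:20 (add 3h to convert from UTC-3).
Tomás ∩ Clara: 07:45-08:30, 15:45-16:20.
Tomás ∩ Clara ∩ Hamid: 15:45-16:20.
Tomás ∩ Clara ∩ Hamid ∩ Ugo: ∅.
Tomás ∩ Clara ∩ Hamid ∩ Ugo ∩ Yosef: ∅.
There is no time when everyone is free.
No common window is at least 50 minutes long.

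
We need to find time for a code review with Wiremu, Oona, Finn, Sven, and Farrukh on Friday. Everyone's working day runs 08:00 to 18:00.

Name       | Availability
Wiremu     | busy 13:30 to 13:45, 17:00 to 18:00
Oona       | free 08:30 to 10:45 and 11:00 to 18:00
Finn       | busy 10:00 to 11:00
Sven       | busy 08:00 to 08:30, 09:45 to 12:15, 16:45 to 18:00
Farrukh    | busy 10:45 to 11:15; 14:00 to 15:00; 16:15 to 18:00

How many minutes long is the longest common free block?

Wiremu free: 08:00-13:30, 13:45-17:00 (invert busy blocks within the working day).
Oona free: 08:30-10:45, 11:00-18:00.
Finn free: 08:00-10:00, 11:00-18:00 (invert busy blocks within the working day).
Sven free: 08:30-09:45, 12:15-16:45 (invert busy blocks within the working day).
Farrukh free: 08:00-10:45, 11:15-14:00, 15:00-16:15 (invert busy blocks within the working day).
Wiremu ∩ Oona: 08:30-10:45, 11:00-13:30, 13:45-17:00.
Wiremu ∩ Oona ∩ Finn: 08:30-10:00, 11:00-13:30, 13:45-17:00.
Wiremu ∩ Oona ∩ Finn ∩ Sven: 08:30-09:45, 12:15-13:30, 13:45-16:45.
Wiremu ∩ Oona ∩ Finn ∩ Sven ∩ Farrukh: 08:30-09:45, 12:15-13:30, 13:45-14:00, 15:00-16:15.
The longest is 08:30-09:45 at 75 minutes.

75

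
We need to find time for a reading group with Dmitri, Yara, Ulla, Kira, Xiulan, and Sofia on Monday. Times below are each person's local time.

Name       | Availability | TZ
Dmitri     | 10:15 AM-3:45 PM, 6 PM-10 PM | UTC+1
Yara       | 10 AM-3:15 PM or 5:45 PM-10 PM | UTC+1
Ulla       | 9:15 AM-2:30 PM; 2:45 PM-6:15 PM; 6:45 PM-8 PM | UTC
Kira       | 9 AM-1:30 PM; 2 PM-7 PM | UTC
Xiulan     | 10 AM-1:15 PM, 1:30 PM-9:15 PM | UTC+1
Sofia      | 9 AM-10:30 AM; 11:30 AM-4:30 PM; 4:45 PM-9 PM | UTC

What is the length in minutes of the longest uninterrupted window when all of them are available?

75

Dmitri in UTC: 09:15-14:45, 17:00-21:00 (subtract 1h to convert from UTC+1).
Yara in UTC: 09:00-14:15, 16:45-21:00 (subtract 1h to convert from UTC+1).
Ulla in UTC: 09:15-14:30, 14:45-18:15, 18:45-20:00.
Kira in UTC: 09:00-13:30, 14:00-19:00.
Xiulan in UTC: 09:00-12:15, 12:30-20:15 (subtract 1h to convert from UTC+1).
Sofia in UTC: 09:00-10:30, 11:30-16:30, 16:45-21:00.
Dmitri ∩ Yara: 09:15-14:15, 17:00-21:00.
Dmitri ∩ Yara ∩ Ulla: 09:15-14:15, 17:00-18:15, 18:45-20:00.
Dmitri ∩ Yara ∩ Ulla ∩ Kira: 09:15-13:30, 14:00-14:15, 17:00-18:15, 18:45-19:00.
Dmitri ∩ Yara ∩ Ulla ∩ Kira ∩ Xiulan: 09:15-12:15, 12:30-13:30, 14:00-14:15, 17:00-18:15, 18:45-19:00.
Dmitri ∩ Yara ∩ Ulla ∩ Kira ∩ Xiulan ∩ Sofia: 09:15-10:30, 11:30-12:15, 12:30-13:30, 14:00-14:15, 17:00-18:15, 18:45-19:00.
The longest is 09:15-10:30 at 75 minutes.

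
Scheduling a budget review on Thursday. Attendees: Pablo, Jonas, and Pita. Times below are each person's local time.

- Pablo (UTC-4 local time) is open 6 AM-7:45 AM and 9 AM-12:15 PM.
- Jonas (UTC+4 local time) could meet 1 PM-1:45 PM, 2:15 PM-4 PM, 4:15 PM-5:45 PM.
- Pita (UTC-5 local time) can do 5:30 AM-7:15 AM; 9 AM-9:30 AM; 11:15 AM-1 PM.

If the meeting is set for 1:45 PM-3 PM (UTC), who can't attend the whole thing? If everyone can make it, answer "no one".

Jonas, Pita

Pablo in UTC: 10:00-11:45, 13:00-16:15 (add 4h to convert from UTC-4).
Jonas in UTC: 09:00-09:45, 10:15-12:00, 12:15-13:45 (subtract 4h to convert from UTC+4).
Pita in UTC: 10:30-12:15, 14:00-14:30, 16:15-18:00 (add 5h to convert from UTC-5).
Pablo: free for 13:45-15:00. Jonas: not fully free for 13:45-15:00. Pita: not fully free for 13:45-15:00.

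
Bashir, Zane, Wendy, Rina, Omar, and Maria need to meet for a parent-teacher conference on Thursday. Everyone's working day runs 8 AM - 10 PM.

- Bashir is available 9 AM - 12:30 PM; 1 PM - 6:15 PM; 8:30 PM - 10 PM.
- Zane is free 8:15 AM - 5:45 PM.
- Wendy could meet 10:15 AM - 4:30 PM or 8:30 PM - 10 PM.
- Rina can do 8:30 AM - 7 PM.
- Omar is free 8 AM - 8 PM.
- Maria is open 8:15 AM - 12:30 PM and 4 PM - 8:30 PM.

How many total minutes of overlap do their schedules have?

165

Bashir ∩ Zane: 09:00-12:30, 13:00-17:45.
Bashir ∩ Zane ∩ Wendy: 10:15-12:30, 13:00-16:30.
Bashir ∩ Zane ∩ Wendy ∩ Rina: 10:15-12:30, 13:00-16:30.
Bashir ∩ Zane ∩ Wendy ∩ Rina ∩ Omar: 10:15-12:30, 13:00-16:30.
Bashir ∩ Zane ∩ Wendy ∩ Rina ∩ Omar ∩ Maria: 10:15-12:30, 16:00-16:30.
Summing the common windows: 135 + 30 = 165 minutes.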